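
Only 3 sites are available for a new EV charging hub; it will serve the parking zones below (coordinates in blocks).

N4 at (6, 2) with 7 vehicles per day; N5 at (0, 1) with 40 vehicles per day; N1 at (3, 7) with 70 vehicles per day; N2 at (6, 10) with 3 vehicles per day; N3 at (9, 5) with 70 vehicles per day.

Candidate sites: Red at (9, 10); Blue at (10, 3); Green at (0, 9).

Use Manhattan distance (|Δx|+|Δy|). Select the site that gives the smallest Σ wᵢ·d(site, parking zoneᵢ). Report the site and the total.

Blue, total 1528 blocks

Total weighted distance at each candidate:
  Red (9, 10): total = 1786
  Blue (10, 3): total = 1528
  Green (0, 9): total = 1692
Minimum is at Blue with total 1528 blocks.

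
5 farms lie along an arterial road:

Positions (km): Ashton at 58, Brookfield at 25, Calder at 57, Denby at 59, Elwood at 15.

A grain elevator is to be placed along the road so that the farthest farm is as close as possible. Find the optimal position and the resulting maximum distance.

location 37, max distance 22

The 1-center on a line is the midpoint of the two extreme points: leftmost at 15, rightmost at 59.
Optimal location = (15 + 59)/2 = 37; maximum distance = (59 − 15)/2 = 22.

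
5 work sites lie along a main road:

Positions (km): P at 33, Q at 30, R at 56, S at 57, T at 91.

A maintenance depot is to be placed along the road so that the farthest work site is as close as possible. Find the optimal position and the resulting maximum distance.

The 1-center on a line is the midpoint of the two extreme points: leftmost at 30, rightmost at 91.
Optimal location = (30 + 91)/2 = 60.5; maximum distance = (91 − 30)/2 = 30.5.

location 60.5, max distance 30.5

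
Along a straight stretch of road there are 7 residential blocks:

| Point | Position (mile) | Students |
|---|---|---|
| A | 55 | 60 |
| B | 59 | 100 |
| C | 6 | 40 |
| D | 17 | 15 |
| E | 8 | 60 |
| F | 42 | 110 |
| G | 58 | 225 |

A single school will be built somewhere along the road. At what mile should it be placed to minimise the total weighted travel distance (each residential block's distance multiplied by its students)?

For a sum of weighted absolute distances on a line, the optimum is the weighted median (not the mean). Total weight W = 610; half-weight = 305.
Sort by position and accumulate weight:
  mile 6 (C, w=40) → cum 40
  mile 8 (E, w=60) → cum 100
  mile 17 (D, w=15) → cum 115
  mile 42 (F, w=110) → cum 225
  mile 55 (A, w=60) → cum 285
  mile 58 (G, w=225) → cum 510  ≥ 305 → median here
  mile 59 (B, w=100) → cum 610
Optimal location: mile 58.

x = 58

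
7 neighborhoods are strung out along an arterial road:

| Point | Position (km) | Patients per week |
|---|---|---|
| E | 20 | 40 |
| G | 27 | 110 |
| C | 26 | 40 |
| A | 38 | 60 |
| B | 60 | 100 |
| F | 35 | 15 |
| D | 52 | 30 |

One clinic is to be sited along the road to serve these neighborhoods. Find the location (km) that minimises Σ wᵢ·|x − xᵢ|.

x = 35

For a sum of weighted absolute distances on a line, the optimum is the weighted median (not the mean). Total weight W = 395; half-weight = 197.5.
Sort by position and accumulate weight:
  km 20 (E, w=40) → cum 40
  km 26 (C, w=40) → cum 80
  km 27 (G, w=110) → cum 190
  km 35 (F, w=15) → cum 205  ≥ 197.5 → median here
  km 38 (A, w=60) → cum 265
  km 52 (D, w=30) → cum 295
  km 60 (B, w=100) → cum 395
Optimal location: km 35.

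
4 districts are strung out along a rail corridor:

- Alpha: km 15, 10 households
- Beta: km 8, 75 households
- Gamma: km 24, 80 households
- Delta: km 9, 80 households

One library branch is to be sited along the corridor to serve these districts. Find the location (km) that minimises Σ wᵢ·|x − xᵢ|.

For a sum of weighted absolute distances on a line, the optimum is the weighted median (not the mean). Total weight W = 245; half-weight = 122.5.
Sort by position and accumulate weight:
  km 8 (Beta, w=75) → cum 75
  km 9 (Delta, w=80) → cum 155  ≥ 122.5 → median here
  km 15 (Alpha, w=10) → cum 165
  km 24 (Gamma, w=80) → cum 245
Optimal location: km 9.

x = 9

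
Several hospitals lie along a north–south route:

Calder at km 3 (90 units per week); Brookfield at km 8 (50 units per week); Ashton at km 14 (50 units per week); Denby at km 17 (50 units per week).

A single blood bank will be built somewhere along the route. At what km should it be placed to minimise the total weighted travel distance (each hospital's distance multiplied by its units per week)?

For a sum of weighted absolute distances on a line, the optimum is the weighted median (not the mean). Total weight W = 240; half-weight = 120.
Sort by position and accumulate weight:
  km 3 (Calder, w=90) → cum 90
  km 8 (Brookfield, w=50) → cum 140  ≥ 120 → median here
  km 14 (Ashton, w=50) → cum 190
  km 17 (Denby, w=50) → cum 240
Optimal location: km 8.

x = 8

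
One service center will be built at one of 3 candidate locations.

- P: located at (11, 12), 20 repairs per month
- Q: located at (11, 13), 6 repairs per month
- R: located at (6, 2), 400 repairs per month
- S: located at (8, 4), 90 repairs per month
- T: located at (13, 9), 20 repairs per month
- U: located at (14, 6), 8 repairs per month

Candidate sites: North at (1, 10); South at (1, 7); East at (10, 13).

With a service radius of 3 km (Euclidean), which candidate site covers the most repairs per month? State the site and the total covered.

Coverage radius r = 3 km; a point is covered iff (Δx)²+(Δy)² ≤ 3² = 9.
  North (1, 10): covers {none} → 0
  South (1, 7): covers {none} → 0
  East (10, 13): covers {P, Q} → 26
Maximum coverage at East: 26 repairs per month.

East, covering 26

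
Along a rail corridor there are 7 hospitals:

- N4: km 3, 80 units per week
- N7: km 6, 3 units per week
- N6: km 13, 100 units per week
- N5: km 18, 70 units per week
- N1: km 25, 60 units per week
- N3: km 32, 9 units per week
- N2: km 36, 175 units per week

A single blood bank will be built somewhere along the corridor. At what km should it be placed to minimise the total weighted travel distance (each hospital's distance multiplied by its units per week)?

x = 18

For a sum of weighted absolute distances on a line, the optimum is the weighted median (not the mean). Total weight W = 497; half-weight = 248.5.
Sort by position and accumulate weight:
  km 3 (N4, w=80) → cum 80
  km 6 (N7, w=3) → cum 83
  km 13 (N6, w=100) → cum 183
  km 18 (N5, w=70) → cum 253  ≥ 248.5 → median here
  km 25 (N1, w=60) → cum 313
  km 32 (N3, w=9) → cum 322
  km 36 (N2, w=175) → cum 497
Optimal location: km 18.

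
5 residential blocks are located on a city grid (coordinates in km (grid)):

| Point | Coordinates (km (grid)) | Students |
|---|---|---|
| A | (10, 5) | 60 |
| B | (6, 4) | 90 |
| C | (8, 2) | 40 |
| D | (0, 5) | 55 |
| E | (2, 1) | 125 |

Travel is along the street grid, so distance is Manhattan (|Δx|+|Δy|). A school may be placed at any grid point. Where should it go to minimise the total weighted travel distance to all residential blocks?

(6, 4)

Manhattan distance separates: Σwᵢ(|x−xᵢ|+|y−yᵢ|) = Σwᵢ|x−xᵢ| + Σwᵢ|y−yᵢ|, so x and y are optimised independently as 1-D weighted medians.
Total weight W = 370; half = 185.
x-coordinate, sorted with cumulative weight:
  x=0 (D, w=55) cum 55
  x=2 (E, w=125) cum 180
  x=6 (B, w=90) cum 270  ← median
  x=8 (C, w=40) cum 310
  x=10 (A, w=60) cum 370
⇒ x* = 6
y-coordinate, sorted with cumulative weight:
  y=1 (E, w=125) cum 125
  y=2 (C, w=40) cum 165
  y=4 (B, w=90) cum 255  ← median
  y=5 (A, w=60) cum 315
  y=5 (D, w=55) cum 370
⇒ y* = 4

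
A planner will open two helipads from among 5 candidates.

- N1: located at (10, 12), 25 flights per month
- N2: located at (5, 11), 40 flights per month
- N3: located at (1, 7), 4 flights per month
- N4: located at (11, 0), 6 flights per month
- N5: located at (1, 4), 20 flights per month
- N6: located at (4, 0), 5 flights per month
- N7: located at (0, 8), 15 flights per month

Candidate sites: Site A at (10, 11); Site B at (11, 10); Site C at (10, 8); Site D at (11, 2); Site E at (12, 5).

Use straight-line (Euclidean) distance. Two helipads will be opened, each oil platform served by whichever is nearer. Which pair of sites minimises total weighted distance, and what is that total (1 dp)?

{Site A, Site D}, total 673.4

Evaluate every pair (each demand assigned to the nearer of the two):
  {Site A, Site D}: total = 673.4
  {Site A, Site C}: total = 706.6
  {Site A, Site E}: total = 719.7
  {Site B, Site D}: total = 761.0
  {Site C, Site D}: total = 764.8
  {Site A, Site B}: total = 770.1
  {Site B, Site C}: total = 770.7
  {Site C, Site E}: total = 794.2
  {Site B, Site E}: total = 807.3
  {Site D, Site E}: total = 1033.4
Best pair: {Site A, Site D} with total 673.4.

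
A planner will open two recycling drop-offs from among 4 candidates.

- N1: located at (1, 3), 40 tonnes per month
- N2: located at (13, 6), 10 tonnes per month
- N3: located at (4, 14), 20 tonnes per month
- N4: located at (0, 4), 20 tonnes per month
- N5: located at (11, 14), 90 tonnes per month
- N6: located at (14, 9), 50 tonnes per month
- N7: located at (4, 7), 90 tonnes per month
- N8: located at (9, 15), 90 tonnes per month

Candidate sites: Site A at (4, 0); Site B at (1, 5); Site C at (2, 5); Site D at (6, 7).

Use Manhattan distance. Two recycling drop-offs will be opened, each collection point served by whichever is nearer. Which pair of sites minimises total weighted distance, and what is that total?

Evaluate every pair (each demand assigned to the nearer of the two):
  {Site B, Site D}: total = 3130
  {Site C, Site D}: total = 3190
  {Site A, Site D}: total = 3410
  {Site B, Site C}: total = 4770
  {Site A, Site C}: total = 4830
  {Site A, Site B}: total = 5120
Best pair: {Site B, Site D} with total 3130.

{Site B, Site D}, total 3130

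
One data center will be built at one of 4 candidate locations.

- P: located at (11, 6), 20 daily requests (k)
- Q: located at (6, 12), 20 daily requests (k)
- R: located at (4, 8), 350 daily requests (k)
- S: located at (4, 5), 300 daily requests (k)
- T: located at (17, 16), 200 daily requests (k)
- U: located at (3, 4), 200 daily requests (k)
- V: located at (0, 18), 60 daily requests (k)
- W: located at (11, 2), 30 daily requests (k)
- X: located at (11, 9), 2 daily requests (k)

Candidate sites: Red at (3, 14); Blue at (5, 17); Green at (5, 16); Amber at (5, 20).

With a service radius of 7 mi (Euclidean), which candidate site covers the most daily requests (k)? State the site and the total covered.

Red, covering 430

Coverage radius r = 7 mi; a point is covered iff (Δx)²+(Δy)² ≤ 7² = 49.
  Red (3, 14): covers {Q, R, V} → 430
  Blue (5, 17): covers {Q, V} → 80
  Green (5, 16): covers {Q, V} → 80
  Amber (5, 20): covers {V} → 60
Maximum coverage at Red: 430 daily requests (k).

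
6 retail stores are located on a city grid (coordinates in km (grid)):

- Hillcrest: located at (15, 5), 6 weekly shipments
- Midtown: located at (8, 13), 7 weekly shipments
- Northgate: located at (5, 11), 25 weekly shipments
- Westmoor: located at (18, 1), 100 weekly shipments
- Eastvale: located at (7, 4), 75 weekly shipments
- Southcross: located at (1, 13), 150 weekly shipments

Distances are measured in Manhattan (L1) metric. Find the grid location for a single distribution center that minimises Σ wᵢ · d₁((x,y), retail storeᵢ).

Manhattan distance separates: Σwᵢ(|x−xᵢ|+|y−yᵢ|) = Σwᵢ|x−xᵢ| + Σwᵢ|y−yᵢ|, so x and y are optimised independently as 1-D weighted medians.
Total weight W = 363; half = 181.5.
x-coordinate, sorted with cumulative weight:
  x=1 (Southcross, w=150) cum 150
  x=5 (Northgate, w=25) cum 175
  x=7 (Eastvale, w=75) cum 250  ← median
  x=8 (Midtown, w=7) cum 257
  x=15 (Hillcrest, w=6) cum 263
  x=18 (Westmoor, w=100) cum 363
⇒ x* = 7
y-coordinate, sorted with cumulative weight:
  y=1 (Westmoor, w=100) cum 100
  y=4 (Eastvale, w=75) cum 175
  y=5 (Hillcrest, w=6) cum 181
  y=11 (Northgate, w=25) cum 206  ← median
  y=13 (Midtown, w=7) cum 213
  y=13 (Southcross, w=150) cum 363
⇒ y* = 11

(7, 11)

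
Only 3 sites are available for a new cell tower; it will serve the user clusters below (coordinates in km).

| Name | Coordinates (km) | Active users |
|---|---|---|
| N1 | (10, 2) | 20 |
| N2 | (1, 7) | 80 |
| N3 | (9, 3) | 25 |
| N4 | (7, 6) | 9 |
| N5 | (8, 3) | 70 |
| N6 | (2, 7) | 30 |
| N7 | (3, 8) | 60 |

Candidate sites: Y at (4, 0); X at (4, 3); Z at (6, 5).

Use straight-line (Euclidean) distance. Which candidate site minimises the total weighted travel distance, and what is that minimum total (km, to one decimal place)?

Z, total 1220.4 km

Total weighted distance at each candidate:
  Y (4, 0): total = 1994.0
  X (4, 3): total = 1404.9
  Z (6, 5): total = 1220.4
Minimum is at Z with total 1220.4 km.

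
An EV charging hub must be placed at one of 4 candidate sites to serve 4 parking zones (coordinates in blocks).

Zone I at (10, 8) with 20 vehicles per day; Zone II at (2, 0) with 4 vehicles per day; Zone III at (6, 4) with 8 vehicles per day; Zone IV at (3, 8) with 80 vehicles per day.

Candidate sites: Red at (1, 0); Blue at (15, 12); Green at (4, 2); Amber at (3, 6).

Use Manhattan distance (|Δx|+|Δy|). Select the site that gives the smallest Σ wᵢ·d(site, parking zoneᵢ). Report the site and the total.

Amber, total 408 blocks

Total weighted distance at each candidate:
  Red (1, 0): total = 1216
  Blue (15, 12): total = 1696
  Green (4, 2): total = 848
  Amber (3, 6): total = 408
Minimum is at Amber with total 408 blocks.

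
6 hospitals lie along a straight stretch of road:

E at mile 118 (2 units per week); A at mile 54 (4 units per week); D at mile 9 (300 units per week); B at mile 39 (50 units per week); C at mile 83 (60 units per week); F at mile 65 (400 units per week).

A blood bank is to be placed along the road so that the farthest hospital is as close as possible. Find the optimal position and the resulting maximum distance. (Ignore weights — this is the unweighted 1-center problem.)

location 63.5, max distance 54.5

The 1-center on a line is the midpoint of the two extreme points: leftmost at 9, rightmost at 118.
Optimal location = (9 + 118)/2 = 63.5; maximum distance = (118 − 9)/2 = 54.5.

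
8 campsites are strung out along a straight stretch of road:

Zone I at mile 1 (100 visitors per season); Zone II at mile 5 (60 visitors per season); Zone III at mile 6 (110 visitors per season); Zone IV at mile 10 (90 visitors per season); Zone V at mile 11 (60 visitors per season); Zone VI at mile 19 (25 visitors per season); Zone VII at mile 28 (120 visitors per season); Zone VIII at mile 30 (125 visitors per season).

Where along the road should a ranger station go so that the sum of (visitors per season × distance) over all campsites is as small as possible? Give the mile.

x = 10

For a sum of weighted absolute distances on a line, the optimum is the weighted median (not the mean). Total weight W = 690; half-weight = 345.
Sort by position and accumulate weight:
  mile 1 (Zone I, w=100) → cum 100
  mile 5 (Zone II, w=60) → cum 160
  mile 6 (Zone III, w=110) → cum 270
  mile 10 (Zone IV, w=90) → cum 360  ≥ 345 → median here
  mile 11 (Zone V, w=60) → cum 420
  mile 19 (Zone VI, w=25) → cum 445
  mile 28 (Zone VII, w=120) → cum 565
  mile 30 (Zone VIII, w=125) → cum 690
Optimal location: mile 10.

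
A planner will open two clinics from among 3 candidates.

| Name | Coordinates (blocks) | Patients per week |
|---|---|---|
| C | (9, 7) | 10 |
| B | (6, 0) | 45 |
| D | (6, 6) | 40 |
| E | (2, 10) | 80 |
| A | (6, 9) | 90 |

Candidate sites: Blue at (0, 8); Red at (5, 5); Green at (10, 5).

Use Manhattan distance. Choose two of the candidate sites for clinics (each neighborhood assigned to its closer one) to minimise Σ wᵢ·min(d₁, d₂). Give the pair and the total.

Evaluate every pair (each demand assigned to the nearer of the two):
  {Blue, Red}: total = 1180
  {Red, Green}: total = 1470
  {Blue, Green}: total = 1585
Best pair: {Blue, Red} with total 1180.

{Blue, Red}, total 1180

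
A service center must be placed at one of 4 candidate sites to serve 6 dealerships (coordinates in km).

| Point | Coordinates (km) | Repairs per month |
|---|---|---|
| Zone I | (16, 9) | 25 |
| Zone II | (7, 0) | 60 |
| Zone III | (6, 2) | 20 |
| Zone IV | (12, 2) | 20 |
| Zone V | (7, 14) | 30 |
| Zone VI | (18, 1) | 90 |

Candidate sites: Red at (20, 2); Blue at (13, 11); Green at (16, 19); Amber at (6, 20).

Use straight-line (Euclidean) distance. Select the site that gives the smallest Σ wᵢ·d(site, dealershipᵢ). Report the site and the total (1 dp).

Red, total 2162.7 km

Total weighted distance at each candidate:
  Red (20, 2): total = 2162.7
  Blue (13, 11): total = 2458.6
  Green (16, 19): total = 4194.0
  Amber (6, 20): total = 4517.6
Minimum is at Red with total 2162.7 km.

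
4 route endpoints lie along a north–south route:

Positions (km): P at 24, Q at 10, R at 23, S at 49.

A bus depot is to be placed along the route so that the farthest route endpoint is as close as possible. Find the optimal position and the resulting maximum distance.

location 29.5, max distance 19.5

The 1-center on a line is the midpoint of the two extreme points: leftmost at 10, rightmost at 49.
Optimal location = (10 + 49)/2 = 29.5; maximum distance = (49 − 10)/2 = 19.5.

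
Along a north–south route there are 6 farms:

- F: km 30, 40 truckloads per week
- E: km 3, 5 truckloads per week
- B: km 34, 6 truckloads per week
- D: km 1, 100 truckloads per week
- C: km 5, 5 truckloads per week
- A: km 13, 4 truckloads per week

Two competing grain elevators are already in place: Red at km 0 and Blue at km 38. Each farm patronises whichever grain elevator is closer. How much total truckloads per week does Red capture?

The indifferent point is the midpoint (0+38)/2 = 19; farms left of it (closer to Red at 0) go to Red, those right go to Blue.
  D at 1 (w=100) → Red
  E at 3 (w=5) → Red
  C at 5 (w=5) → Red
  A at 13 (w=4) → Red
  F at 30 (w=40) → Blue
  B at 34 (w=6) → Blue
Red captures 114; Blue captures 46.

114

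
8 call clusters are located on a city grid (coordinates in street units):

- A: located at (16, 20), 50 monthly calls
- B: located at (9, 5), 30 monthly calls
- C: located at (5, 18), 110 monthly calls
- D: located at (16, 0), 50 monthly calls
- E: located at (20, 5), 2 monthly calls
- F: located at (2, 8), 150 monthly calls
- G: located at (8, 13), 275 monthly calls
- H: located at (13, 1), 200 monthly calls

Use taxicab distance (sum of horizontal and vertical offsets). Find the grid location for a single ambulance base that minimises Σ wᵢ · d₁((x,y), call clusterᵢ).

(8, 13)

Manhattan distance separates: Σwᵢ(|x−xᵢ|+|y−yᵢ|) = Σwᵢ|x−xᵢ| + Σwᵢ|y−yᵢ|, so x and y are optimised independently as 1-D weighted medians.
Total weight W = 867; half = 433.5.
x-coordinate, sorted with cumulative weight:
  x=2 (F, w=150) cum 150
  x=5 (C, w=110) cum 260
  x=8 (G, w=275) cum 535  ← median
  x=9 (B, w=30) cum 565
  x=13 (H, w=200) cum 765
  x=16 (A, w=50) cum 815
  x=16 (D, w=50) cum 865
  x=20 (E, w=2) cum 867
⇒ x* = 8
y-coordinate, sorted with cumulative weight:
  y=0 (D, w=50) cum 50
  y=1 (H, w=200) cum 250
  y=5 (B, w=30) cum 280
  y=5 (E, w=2) cum 282
  y=8 (F, w=150) cum 432
  y=13 (G, w=275) cum 707  ← median
  y=18 (C, w=110) cum 817
  y=20 (A, w=50) cum 867
⇒ y* = 13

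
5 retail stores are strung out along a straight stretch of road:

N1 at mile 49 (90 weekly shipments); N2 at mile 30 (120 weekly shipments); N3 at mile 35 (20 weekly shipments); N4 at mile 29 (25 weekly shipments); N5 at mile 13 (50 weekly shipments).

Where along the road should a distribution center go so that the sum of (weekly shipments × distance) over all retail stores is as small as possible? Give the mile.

x = 30

For a sum of weighted absolute distances on a line, the optimum is the weighted median (not the mean). Total weight W = 305; half-weight = 152.5.
Sort by position and accumulate weight:
  mile 13 (N5, w=50) → cum 50
  mile 29 (N4, w=25) → cum 75
  mile 30 (N2, w=120) → cum 195  ≥ 152.5 → median here
  mile 35 (N3, w=20) → cum 215
  mile 49 (N1, w=90) → cum 305
Optimal location: mile 30.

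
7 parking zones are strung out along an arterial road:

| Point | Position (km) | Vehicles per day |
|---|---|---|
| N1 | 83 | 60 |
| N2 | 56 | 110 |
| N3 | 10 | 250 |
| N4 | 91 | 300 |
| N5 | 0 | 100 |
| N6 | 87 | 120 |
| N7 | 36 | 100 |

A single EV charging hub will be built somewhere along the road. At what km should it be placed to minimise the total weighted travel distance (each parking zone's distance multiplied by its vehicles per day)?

For a sum of weighted absolute distances on a line, the optimum is the weighted median (not the mean). Total weight W = 1040; half-weight = 520.
Sort by position and accumulate weight:
  km 0 (N5, w=100) → cum 100
  km 10 (N3, w=250) → cum 350
  km 36 (N7, w=100) → cum 450
  km 56 (N2, w=110) → cum 560  ≥ 520 → median here
  km 83 (N1, w=60) → cum 620
  km 87 (N6, w=120) → cum 740
  km 91 (N4, w=300) → cum 1040
Optimal location: km 56.

x = 56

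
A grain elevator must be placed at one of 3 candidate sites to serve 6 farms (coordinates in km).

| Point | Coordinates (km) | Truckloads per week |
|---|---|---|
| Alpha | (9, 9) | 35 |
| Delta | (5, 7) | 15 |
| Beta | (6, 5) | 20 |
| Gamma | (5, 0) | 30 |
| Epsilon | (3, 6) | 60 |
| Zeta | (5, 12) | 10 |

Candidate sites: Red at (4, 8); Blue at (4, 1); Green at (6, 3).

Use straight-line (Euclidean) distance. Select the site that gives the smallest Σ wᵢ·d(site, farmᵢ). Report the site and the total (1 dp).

Red, total 689.1 km

Total weighted distance at each candidate:
  Red (4, 8): total = 689.1
  Blue (4, 1): total = 969.7
  Green (6, 3): total = 776.6
Minimum is at Red with total 689.1 km.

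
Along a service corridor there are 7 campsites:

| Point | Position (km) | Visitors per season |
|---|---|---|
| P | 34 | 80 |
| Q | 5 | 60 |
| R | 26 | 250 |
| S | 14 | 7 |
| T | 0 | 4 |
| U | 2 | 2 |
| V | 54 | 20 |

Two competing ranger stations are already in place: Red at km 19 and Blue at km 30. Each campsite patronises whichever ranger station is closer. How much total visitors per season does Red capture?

The indifferent point is the midpoint (19+30)/2 = 24.5; campsites left of it (closer to Red at 19) go to Red, those right go to Blue.
  T at 0 (w=4) → Red
  U at 2 (w=2) → Red
  Q at 5 (w=60) → Red
  S at 14 (w=7) → Red
  R at 26 (w=250) → Blue
  P at 34 (w=80) → Blue
  V at 54 (w=20) → Blue
Red captures 73; Blue captures 350.

73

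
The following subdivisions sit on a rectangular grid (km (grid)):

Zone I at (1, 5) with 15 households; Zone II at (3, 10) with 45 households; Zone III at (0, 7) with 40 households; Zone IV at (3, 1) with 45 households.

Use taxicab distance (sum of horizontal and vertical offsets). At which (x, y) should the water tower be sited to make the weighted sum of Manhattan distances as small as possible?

Manhattan distance separates: Σwᵢ(|x−xᵢ|+|y−yᵢ|) = Σwᵢ|x−xᵢ| + Σwᵢ|y−yᵢ|, so x and y are optimised independently as 1-D weighted medians.
Total weight W = 145; half = 72.5.
x-coordinate, sorted with cumulative weight:
  x=0 (Zone III, w=40) cum 40
  x=1 (Zone I, w=15) cum 55
  x=3 (Zone II, w=45) cum 100  ← median
  x=3 (Zone IV, w=45) cum 145
⇒ x* = 3
y-coordinate, sorted with cumulative weight:
  y=1 (Zone IV, w=45) cum 45
  y=5 (Zone I, w=15) cum 60
  y=7 (Zone III, w=40) cum 100  ← median
  y=10 (Zone II, w=45) cum 145
⇒ y* = 7

(3, 7)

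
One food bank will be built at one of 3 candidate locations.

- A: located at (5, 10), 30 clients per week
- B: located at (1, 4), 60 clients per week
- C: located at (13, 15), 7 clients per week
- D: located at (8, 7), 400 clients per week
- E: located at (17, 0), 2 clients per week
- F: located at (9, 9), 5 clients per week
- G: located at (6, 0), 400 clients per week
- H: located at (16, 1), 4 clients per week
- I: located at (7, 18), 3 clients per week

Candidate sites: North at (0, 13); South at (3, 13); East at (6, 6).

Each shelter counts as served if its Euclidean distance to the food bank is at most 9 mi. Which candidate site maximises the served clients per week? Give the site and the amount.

Coverage radius r = 9 mi; a point is covered iff (Δx)²+(Δy)² ≤ 9² = 81.
  North (0, 13): covers {A, I} → 33
  South (3, 13): covers {A, D, F, I} → 438
  East (6, 6): covers {A, B, D, F, G} → 895
Maximum coverage at East: 895 clients per week.

East, covering 895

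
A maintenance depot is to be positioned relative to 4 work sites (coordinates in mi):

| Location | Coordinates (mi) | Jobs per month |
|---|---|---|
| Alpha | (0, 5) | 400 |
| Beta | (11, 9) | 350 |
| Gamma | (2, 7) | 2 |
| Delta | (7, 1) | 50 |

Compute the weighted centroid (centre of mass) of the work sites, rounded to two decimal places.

The minimiser of Σwᵢ‖p−pᵢ‖² is the weighted centroid p* = (Σwᵢpᵢ)/(Σwᵢ).
Σwᵢ = 802.
Σwᵢxᵢ = 400·0 + 350·11 + 2·2 + 50·7 = 4204.
Σwᵢyᵢ = 400·5 + 350·9 + 2·7 + 50·1 = 5214.
x* = 4204/802 = 5.24, y* = 5214/802 = 6.50.

(5.24, 6.50)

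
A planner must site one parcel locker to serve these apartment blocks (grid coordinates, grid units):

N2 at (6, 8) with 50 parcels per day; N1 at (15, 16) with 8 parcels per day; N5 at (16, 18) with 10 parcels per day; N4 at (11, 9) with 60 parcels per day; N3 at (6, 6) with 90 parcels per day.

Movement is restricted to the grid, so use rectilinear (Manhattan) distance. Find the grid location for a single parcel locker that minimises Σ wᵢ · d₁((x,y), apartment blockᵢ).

Manhattan distance separates: Σwᵢ(|x−xᵢ|+|y−yᵢ|) = Σwᵢ|x−xᵢ| + Σwᵢ|y−yᵢ|, so x and y are optimised independently as 1-D weighted medians.
Total weight W = 218; half = 109.
x-coordinate, sorted with cumulative weight:
  x=6 (N2, w=50) cum 50
  x=6 (N3, w=90) cum 140  ← median
  x=11 (N4, w=60) cum 200
  x=15 (N1, w=8) cum 208
  x=16 (N5, w=10) cum 218
⇒ x* = 6
y-coordinate, sorted with cumulative weight:
  y=6 (N3, w=90) cum 90
  y=8 (N2, w=50) cum 140  ← median
  y=9 (N4, w=60) cum 200
  y=16 (N1, w=8) cum 208
  y=18 (N5, w=10) cum 218
⇒ y* = 8

(6, 8)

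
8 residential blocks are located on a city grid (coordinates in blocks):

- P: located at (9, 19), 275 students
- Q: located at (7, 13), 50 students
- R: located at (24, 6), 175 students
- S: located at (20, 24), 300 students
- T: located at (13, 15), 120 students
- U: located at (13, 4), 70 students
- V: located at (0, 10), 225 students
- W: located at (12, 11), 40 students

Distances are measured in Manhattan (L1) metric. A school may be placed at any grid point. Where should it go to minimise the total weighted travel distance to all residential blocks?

(13, 15)

Manhattan distance separates: Σwᵢ(|x−xᵢ|+|y−yᵢ|) = Σwᵢ|x−xᵢ| + Σwᵢ|y−yᵢ|, so x and y are optimised independently as 1-D weighted medians.
Total weight W = 1255; half = 627.5.
x-coordinate, sorted with cumulative weight:
  x=0 (V, w=225) cum 225
  x=7 (Q, w=50) cum 275
  x=9 (P, w=275) cum 550
  x=12 (W, w=40) cum 590
  x=13 (T, w=120) cum 710  ← median
  x=13 (U, w=70) cum 780
  x=20 (S, w=300) cum 1080
  x=24 (R, w=175) cum 1255
⇒ x* = 13
y-coordinate, sorted with cumulative weight:
  y=4 (U, w=70) cum 70
  y=6 (R, w=175) cum 245
  y=10 (V, w=225) cum 470
  y=11 (W, w=40) cum 510
  y=13 (Q, w=50) cum 560
  y=15 (T, w=120) cum 680  ← median
  y=19 (P, w=275) cum 955
  y=24 (S, w=300) cum 1255
⇒ y* = 15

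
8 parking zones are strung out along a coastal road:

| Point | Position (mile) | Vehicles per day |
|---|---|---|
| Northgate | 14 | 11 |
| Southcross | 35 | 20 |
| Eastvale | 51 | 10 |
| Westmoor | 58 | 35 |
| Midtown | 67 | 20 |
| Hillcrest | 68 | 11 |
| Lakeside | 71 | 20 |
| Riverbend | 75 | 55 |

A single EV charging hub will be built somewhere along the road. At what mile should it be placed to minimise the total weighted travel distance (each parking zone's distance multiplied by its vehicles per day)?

x = 67

For a sum of weighted absolute distances on a line, the optimum is the weighted median (not the mean). Total weight W = 182; half-weight = 91.
Sort by position and accumulate weight:
  mile 14 (Northgate, w=11) → cum 11
  mile 35 (Southcross, w=20) → cum 31
  mile 51 (Eastvale, w=10) → cum 41
  mile 58 (Westmoor, w=35) → cum 76
  mile 67 (Midtown, w=20) → cum 96  ≥ 91 → median here
  mile 68 (Hillcrest, w=11) → cum 107
  mile 71 (Lakeside, w=20) → cum 127
  mile 75 (Riverbend, w=55) → cum 182
Optimal location: mile 67.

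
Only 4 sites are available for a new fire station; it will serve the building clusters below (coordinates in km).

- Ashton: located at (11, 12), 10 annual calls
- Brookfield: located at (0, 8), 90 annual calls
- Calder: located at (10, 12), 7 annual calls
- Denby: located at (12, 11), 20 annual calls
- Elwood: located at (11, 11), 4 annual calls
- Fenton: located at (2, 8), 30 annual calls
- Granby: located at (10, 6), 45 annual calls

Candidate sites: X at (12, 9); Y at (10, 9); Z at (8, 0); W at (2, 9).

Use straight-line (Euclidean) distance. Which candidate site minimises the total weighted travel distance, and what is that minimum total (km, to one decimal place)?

W, total 1011.2 km

Total weighted distance at each candidate:
  X (12, 9): total = 1653.3
  Y (10, 9): total = 1399.5
  Z (8, 0): total = 2091.4
  W (2, 9): total = 1011.2
Minimum is at W with total 1011.2 km.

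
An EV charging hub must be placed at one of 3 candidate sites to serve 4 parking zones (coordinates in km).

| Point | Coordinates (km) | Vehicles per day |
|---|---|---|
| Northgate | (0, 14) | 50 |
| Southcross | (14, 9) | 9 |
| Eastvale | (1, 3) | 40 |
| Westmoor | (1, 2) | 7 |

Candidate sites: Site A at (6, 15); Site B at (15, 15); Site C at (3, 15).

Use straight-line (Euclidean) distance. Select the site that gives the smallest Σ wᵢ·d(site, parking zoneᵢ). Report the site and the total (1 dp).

Total weighted distance at each candidate:
  Site A (6, 15): total = 1011.6
  Site B (15, 15): total = 1677.7
  Site C (3, 15): total = 849.6
Minimum is at Site C with total 849.6 km.

Site C, total 849.6 km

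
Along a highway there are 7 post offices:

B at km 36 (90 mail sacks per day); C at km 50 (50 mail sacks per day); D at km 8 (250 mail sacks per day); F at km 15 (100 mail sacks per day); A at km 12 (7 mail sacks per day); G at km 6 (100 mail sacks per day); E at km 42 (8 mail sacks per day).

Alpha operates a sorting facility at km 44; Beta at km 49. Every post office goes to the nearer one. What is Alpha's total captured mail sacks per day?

555

The indifferent point is the midpoint (44+49)/2 = 46.5; post offices left of it (closer to Alpha at 44) go to Alpha, those right go to Beta.
  G at 6 (w=100) → Alpha
  D at 8 (w=250) → Alpha
  A at 12 (w=7) → Alpha
  F at 15 (w=100) → Alpha
  B at 36 (w=90) → Alpha
  E at 42 (w=8) → Alpha
  C at 50 (w=50) → Beta
Alpha captures 555; Beta captures 50.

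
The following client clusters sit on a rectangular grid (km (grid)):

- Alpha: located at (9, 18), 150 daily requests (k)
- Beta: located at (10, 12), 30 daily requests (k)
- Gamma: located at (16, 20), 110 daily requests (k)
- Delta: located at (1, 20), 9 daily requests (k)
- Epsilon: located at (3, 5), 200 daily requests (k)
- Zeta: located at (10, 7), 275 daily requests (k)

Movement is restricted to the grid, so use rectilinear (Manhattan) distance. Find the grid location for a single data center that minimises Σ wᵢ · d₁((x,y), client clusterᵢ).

Manhattan distance separates: Σwᵢ(|x−xᵢ|+|y−yᵢ|) = Σwᵢ|x−xᵢ| + Σwᵢ|y−yᵢ|, so x and y are optimised independently as 1-D weighted medians.
Total weight W = 774; half = 387.
x-coordinate, sorted with cumulative weight:
  x=1 (Delta, w=9) cum 9
  x=3 (Epsilon, w=200) cum 209
  x=9 (Alpha, w=150) cum 359
  x=10 (Beta, w=30) cum 389  ← median
  x=10 (Zeta, w=275) cum 664
  x=16 (Gamma, w=110) cum 774
⇒ x* = 10
y-coordinate, sorted with cumulative weight:
  y=5 (Epsilon, w=200) cum 200
  y=7 (Zeta, w=275) cum 475  ← median
  y=12 (Beta, w=30) cum 505
  y=18 (Alpha, w=150) cum 655
  y=20 (Gamma, w=110) cum 765
  y=20 (Delta, w=9) cum 774
⇒ y* = 7

(10, 7)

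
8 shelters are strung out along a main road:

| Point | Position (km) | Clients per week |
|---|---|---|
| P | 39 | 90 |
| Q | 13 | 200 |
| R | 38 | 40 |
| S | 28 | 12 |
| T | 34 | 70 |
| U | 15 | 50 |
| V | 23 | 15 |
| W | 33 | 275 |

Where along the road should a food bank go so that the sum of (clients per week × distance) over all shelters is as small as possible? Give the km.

For a sum of weighted absolute distances on a line, the optimum is the weighted median (not the mean). Total weight W = 752; half-weight = 376.
Sort by position and accumulate weight:
  km 13 (Q, w=200) → cum 200
  km 15 (U, w=50) → cum 250
  km 23 (V, w=15) → cum 265
  km 28 (S, w=12) → cum 277
  km 33 (W, w=275) → cum 552  ≥ 376 → median here
  km 34 (T, w=70) → cum 622
  km 38 (R, w=40) → cum 662
  km 39 (P, w=90) → cum 752
Optimal location: km 33.

x = 33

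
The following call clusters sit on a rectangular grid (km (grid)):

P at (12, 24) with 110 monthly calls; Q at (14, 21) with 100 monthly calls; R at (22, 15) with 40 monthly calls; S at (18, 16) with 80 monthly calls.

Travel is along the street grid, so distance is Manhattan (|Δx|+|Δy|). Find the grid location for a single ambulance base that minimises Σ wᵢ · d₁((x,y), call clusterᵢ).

Manhattan distance separates: Σwᵢ(|x−xᵢ|+|y−yᵢ|) = Σwᵢ|x−xᵢ| + Σwᵢ|y−yᵢ|, so x and y are optimised independently as 1-D weighted medians.
Total weight W = 330; half = 165.
x-coordinate, sorted with cumulative weight:
  x=12 (P, w=110) cum 110
  x=14 (Q, w=100) cum 210  ← median
  x=18 (S, w=80) cum 290
  x=22 (R, w=40) cum 330
⇒ x* = 14
y-coordinate, sorted with cumulative weight:
  y=15 (R, w=40) cum 40
  y=16 (S, w=80) cum 120
  y=21 (Q, w=100) cum 220  ← median
  y=24 (P, w=110) cum 330
⇒ y* = 21

(14, 21)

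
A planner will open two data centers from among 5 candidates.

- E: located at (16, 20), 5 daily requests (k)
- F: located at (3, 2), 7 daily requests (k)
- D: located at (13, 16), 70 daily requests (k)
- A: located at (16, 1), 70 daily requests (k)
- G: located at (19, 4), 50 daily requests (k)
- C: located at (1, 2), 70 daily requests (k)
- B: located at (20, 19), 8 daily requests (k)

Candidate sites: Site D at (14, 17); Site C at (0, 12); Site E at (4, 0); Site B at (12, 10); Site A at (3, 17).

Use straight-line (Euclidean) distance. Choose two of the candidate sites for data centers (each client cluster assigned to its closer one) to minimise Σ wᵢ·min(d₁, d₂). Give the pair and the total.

Evaluate every pair (each demand assigned to the nearer of the two):
  {Site D, Site E}: total = 1975.0
  {Site E, Site B}: total = 1994.4
  {Site D, Site B}: total = 2354.4
  {Site C, Site B}: total = 2502.9
  {Site B, Site A}: total = 2762.8
  {Site D, Site C}: total = 2769.3
  {Site E, Site A}: total = 2794.3
  {Site C, Site E}: total = 3098.2
  {Site D, Site A}: total = 3157.0
  {Site C, Site A}: total = 4073.6
Best pair: {Site D, Site E} with total 1975.0.

{Site D, Site E}, total 1975.0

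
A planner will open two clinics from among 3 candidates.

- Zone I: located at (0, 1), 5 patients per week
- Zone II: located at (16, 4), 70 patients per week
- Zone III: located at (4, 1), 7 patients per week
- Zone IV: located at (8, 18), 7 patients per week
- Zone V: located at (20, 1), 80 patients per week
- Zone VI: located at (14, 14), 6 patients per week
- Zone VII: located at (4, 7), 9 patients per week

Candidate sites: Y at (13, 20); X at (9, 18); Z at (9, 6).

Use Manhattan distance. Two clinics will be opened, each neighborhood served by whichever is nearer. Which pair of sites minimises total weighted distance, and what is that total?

Evaluate every pair (each demand assigned to the nearer of the two):
  {X, Z}: total = 2165
  {Y, Z}: total = 2195
  {Y, X}: total = 3887
Best pair: {X, Z} with total 2165.

{X, Z}, total 2165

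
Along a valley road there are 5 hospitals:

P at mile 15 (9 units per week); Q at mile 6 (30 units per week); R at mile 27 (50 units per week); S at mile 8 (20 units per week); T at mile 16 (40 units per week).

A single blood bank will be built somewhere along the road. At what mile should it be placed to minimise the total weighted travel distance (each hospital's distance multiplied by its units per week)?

x = 16

For a sum of weighted absolute distances on a line, the optimum is the weighted median (not the mean). Total weight W = 149; half-weight = 74.5.
Sort by position and accumulate weight:
  mile 6 (Q, w=30) → cum 30
  mile 8 (S, w=20) → cum 50
  mile 15 (P, w=9) → cum 59
  mile 16 (T, w=40) → cum 99  ≥ 74.5 → median here
  mile 27 (R, w=50) → cum 149
Optimal location: mile 16.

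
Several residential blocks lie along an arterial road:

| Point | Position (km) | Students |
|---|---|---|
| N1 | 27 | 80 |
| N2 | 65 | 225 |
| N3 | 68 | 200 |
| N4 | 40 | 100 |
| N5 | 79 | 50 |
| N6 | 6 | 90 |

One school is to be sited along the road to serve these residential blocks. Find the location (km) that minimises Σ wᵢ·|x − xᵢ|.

For a sum of weighted absolute distances on a line, the optimum is the weighted median (not the mean). Total weight W = 745; half-weight = 372.5.
Sort by position and accumulate weight:
  km 6 (N6, w=90) → cum 90
  km 27 (N1, w=80) → cum 170
  km 40 (N4, w=100) → cum 270
  km 65 (N2, w=225) → cum 495  ≥ 372.5 → median here
  km 68 (N3, w=200) → cum 695
  km 79 (N5, w=50) → cum 745
Optimal location: km 65.

x = 65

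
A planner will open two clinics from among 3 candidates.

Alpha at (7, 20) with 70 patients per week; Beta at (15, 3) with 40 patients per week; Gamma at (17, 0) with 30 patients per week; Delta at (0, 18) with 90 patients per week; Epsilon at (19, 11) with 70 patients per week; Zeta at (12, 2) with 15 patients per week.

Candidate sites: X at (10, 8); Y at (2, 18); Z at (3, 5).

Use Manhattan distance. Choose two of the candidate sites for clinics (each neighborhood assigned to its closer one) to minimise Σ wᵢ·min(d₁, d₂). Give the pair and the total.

Evaluate every pair (each demand assigned to the nearer of the two):
  {X, Y}: total = 2480
  {Y, Z}: total = 3520
  {X, Z}: total = 4300
Best pair: {X, Y} with total 2480.

{X, Y}, total 2480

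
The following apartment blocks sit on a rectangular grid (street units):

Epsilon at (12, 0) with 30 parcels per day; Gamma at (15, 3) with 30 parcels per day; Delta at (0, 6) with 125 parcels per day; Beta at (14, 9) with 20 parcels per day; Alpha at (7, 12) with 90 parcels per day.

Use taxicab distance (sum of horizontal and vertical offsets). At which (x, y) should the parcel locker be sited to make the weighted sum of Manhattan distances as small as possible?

Manhattan distance separates: Σwᵢ(|x−xᵢ|+|y−yᵢ|) = Σwᵢ|x−xᵢ| + Σwᵢ|y−yᵢ|, so x and y are optimised independently as 1-D weighted medians.
Total weight W = 295; half = 147.5.
x-coordinate, sorted with cumulative weight:
  x=0 (Delta, w=125) cum 125
  x=7 (Alpha, w=90) cum 215  ← median
  x=12 (Epsilon, w=30) cum 245
  x=14 (Beta, w=20) cum 265
  x=15 (Gamma, w=30) cum 295
⇒ x* = 7
y-coordinate, sorted with cumulative weight:
  y=0 (Epsilon, w=30) cum 30
  y=3 (Gamma, w=30) cum 60
  y=6 (Delta, w=125) cum 185  ← median
  y=9 (Beta, w=20) cum 205
  y=12 (Alpha, w=90) cum 295
⇒ y* = 6

(7, 6)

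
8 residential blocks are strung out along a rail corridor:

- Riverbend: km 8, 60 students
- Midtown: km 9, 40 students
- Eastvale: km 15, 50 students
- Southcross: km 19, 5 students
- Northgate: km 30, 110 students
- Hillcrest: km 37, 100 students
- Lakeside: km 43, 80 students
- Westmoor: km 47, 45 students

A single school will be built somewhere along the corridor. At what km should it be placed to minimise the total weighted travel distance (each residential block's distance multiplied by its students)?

x = 30

For a sum of weighted absolute distances on a line, the optimum is the weighted median (not the mean). Total weight W = 490; half-weight = 245.
Sort by position and accumulate weight:
  km 8 (Riverbend, w=60) → cum 60
  km 9 (Midtown, w=40) → cum 100
  km 15 (Eastvale, w=50) → cum 150
  km 19 (Southcross, w=5) → cum 155
  km 30 (Northgate, w=110) → cum 265  ≥ 245 → median here
  km 37 (Hillcrest, w=100) → cum 365
  km 43 (Lakeside, w=80) → cum 445
  km 47 (Westmoor, w=45) → cum 490
Optimal location: km 30.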